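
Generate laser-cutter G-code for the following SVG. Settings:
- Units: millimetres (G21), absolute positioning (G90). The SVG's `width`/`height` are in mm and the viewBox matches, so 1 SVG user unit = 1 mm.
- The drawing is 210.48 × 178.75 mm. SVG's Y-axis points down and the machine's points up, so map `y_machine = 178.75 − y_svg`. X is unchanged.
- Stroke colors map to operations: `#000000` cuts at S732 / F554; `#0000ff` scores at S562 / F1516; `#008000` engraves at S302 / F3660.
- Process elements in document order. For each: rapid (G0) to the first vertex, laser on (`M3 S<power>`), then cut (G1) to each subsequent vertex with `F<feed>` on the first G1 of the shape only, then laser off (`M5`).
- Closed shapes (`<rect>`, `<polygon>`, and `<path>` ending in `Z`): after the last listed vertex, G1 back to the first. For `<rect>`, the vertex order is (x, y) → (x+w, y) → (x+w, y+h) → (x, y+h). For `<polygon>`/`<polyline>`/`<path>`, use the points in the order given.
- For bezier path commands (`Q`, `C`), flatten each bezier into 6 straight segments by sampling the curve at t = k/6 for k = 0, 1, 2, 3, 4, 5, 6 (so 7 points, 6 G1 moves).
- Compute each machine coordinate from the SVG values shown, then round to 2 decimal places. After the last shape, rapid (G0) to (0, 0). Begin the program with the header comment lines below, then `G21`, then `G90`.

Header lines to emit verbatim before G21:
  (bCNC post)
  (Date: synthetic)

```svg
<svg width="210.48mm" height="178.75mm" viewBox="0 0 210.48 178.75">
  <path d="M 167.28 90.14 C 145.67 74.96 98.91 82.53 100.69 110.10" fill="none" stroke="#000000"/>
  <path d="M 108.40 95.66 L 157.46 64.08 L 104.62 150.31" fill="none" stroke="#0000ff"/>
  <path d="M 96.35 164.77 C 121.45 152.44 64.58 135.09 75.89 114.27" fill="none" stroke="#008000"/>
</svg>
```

1 u = 1 mm; y_m = 178.75 − y.

[1] `<path>` cubic bezier, #000000→cut S732 F554: (167.28,88.61) → (154.72,94.32) → (140.02,96.31) → (125.21,94.66) → (112.36,89.45) → (103.50,80.76) → (100.69,68.65)

[2] `<path>` open polyline, #0000ff→score S562 F1516: (108.40,83.09) → (157.46,114.67) → (104.62,28.44)

[3] `<path>` cubic bezier, #008000→engrave S302 F3660: (96.35,13.98) → (102.76,20.56) → (99.69,27.93) → (91.29,36.05) → (81.75,44.87) → (75.22,54.37) → (75.89,64.48)

(bCNC post)
(Date: synthetic)
G21
G90
G0 X167.28 Y88.61
M3 S732
G1 X154.72 Y94.32 F554
G1 X140.02 Y96.31
G1 X125.21 Y94.66
G1 X112.36 Y89.45
G1 X103.50 Y80.76
G1 X100.69 Y68.65
M5
G0 X108.40 Y83.09
M3 S562
G1 X157.46 Y114.67 F1516
G1 X104.62 Y28.44
M5
G0 X96.35 Y13.98
M3 S302
G1 X102.76 Y20.56 F3660
G1 X99.69 Y27.93
G1 X91.29 Y36.05
G1 X81.75 Y44.87
G1 X75.22 Y54.37
G1 X75.89 Y64.48
M5
G0 X0.00 Y0.00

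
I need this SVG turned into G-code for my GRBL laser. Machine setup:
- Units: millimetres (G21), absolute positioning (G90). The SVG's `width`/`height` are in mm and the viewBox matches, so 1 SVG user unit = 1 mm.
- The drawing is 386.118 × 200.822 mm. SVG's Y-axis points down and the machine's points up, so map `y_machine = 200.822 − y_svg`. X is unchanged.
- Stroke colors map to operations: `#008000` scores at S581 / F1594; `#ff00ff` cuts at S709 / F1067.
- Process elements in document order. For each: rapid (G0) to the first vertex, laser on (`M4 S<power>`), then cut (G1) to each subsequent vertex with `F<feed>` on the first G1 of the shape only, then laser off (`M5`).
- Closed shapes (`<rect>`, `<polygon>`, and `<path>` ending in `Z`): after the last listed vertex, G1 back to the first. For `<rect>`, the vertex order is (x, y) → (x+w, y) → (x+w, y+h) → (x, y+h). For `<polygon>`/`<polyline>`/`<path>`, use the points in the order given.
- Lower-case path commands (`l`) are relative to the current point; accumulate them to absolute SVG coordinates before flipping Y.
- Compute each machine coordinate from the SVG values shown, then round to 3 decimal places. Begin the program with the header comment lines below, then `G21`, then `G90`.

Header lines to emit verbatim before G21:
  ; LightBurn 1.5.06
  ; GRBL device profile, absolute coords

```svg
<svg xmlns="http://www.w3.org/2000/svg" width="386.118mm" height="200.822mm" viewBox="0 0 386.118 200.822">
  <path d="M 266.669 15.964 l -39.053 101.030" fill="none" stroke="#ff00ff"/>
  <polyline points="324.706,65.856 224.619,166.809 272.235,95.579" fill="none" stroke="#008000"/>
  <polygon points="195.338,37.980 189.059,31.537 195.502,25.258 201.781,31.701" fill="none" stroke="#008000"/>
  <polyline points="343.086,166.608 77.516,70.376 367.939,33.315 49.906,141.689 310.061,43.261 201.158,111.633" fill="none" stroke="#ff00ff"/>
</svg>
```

; LightBurn 1.5.06
; GRBL device profile, absolute coords
G21
G90
G0 X266.669 Y184.858
M4 S709
G1 X227.616 Y83.828 F1067
M5
G0 X324.706 Y134.966
M4 S581
G1 X224.619 Y34.013 F1594
G1 X272.235 Y105.243
M5
G0 X195.338 Y162.842
M4 S581
G1 X189.059 Y169.285 F1594
G1 X195.502 Y175.564
G1 X201.781 Y169.121
G1 X195.338 Y162.842
M5
G0 X343.086 Y34.214
M4 S709
G1 X77.516 Y130.446 F1067
G1 X367.939 Y167.507
G1 X49.906 Y59.133
G1 X310.061 Y157.561
G1 X201.158 Y89.189
M5

1 u = 1 mm; y_m = 200.822 − y.

[1] `<path>` line segment, #ff00ff→cut S709 F1067: (266.669,184.858) → (227.616,83.828)

[2] `<polyline>` open polyline, #008000→score S581 F1594: (324.706,134.966) → (224.619,34.013) → (272.235,105.243)

[3] `<polygon>` regular polygon, #008000→score S581 F1594: (195.338,162.842) → (189.059,169.285) → (195.502,175.564) → (201.781,169.121) → (195.338,162.842) (closed)

[4] `<polyline>` open polyline, #ff00ff→cut S709 F1067: (343.086,34.214) → (77.516,130.446) → (367.939,167.507) → (49.906,59.133) → (310.061,157.561) → (201.158,89.189)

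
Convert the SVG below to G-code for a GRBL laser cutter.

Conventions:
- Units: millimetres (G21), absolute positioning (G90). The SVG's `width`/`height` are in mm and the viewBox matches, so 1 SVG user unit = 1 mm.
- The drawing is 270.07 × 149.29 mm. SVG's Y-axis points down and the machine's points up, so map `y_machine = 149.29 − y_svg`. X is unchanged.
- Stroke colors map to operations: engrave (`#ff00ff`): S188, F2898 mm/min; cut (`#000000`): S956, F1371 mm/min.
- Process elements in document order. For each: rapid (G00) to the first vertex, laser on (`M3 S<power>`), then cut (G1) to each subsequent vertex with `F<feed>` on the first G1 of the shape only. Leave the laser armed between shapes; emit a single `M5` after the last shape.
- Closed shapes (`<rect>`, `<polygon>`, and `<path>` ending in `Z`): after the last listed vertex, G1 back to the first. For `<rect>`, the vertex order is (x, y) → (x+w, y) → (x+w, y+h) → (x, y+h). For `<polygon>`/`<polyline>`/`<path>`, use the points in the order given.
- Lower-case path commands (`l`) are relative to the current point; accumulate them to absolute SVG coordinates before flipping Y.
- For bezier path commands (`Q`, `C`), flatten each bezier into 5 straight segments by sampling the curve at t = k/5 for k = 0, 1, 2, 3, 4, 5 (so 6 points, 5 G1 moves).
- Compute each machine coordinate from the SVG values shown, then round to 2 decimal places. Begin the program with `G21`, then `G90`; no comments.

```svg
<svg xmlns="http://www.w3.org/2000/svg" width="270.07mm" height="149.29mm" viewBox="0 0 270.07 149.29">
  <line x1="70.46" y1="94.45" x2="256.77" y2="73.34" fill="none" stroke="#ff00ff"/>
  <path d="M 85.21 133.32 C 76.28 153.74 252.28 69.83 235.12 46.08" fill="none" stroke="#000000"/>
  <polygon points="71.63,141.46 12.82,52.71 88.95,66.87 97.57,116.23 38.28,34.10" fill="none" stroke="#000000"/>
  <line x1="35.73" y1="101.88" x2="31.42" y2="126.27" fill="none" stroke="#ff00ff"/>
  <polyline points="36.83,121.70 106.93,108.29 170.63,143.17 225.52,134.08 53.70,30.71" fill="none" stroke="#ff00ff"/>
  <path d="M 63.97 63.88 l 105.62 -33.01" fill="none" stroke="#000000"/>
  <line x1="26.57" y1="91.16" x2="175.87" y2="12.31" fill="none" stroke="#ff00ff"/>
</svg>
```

1 u = 1 mm; y_m = 149.29 − y.

[1] `<line>` line segment, #ff00ff→engrave S188 F2898: (70.46,54.84) → (256.77,75.95)

[2] `<path>` cubic bezier, #000000→cut S956 F1371: (85.21,15.97) → (99.02,14.92) → (139.06,31.02) → (187.19,56.36) → (225.26,83.06) → (235.12,103.21)

[3] `<polygon>` closed polygon, #000000→cut S956 F1371: (71.63,7.83) → (12.82,96.58) → (88.95,82.42) → (97.57,33.06) → (38.28,115.19) → (71.63,7.83) (closed)

[4] `<line>` line segment, #ff00ff→engrave S188 F2898: (35.73,47.41) → (31.42,23.02)

[5] `<polyline>` open polyline, #ff00ff→engrave S188 F2898: (36.83,27.59) → (106.93,41.00) → (170.63,6.12) → (225.52,15.21) → (53.70,118.58)

[6] `<path>` line segment, #000000→cut S956 F1371: (63.97,85.41) → (169.59,118.42)

[7] `<line>` line segment, #ff00ff→engrave S188 F2898: (26.57,58.13) → (175.87,136.98)

G21
G90
G00 X70.46 Y54.84
M3 S188
G1 X256.77 Y75.95 F2898
G00 X85.21 Y15.97
M3 S956
G1 X99.02 Y14.92 F1371
G1 X139.06 Y31.02
G1 X187.19 Y56.36
G1 X225.26 Y83.06
G1 X235.12 Y103.21
G00 X71.63 Y7.83
M3 S956
G1 X12.82 Y96.58 F1371
G1 X88.95 Y82.42
G1 X97.57 Y33.06
G1 X38.28 Y115.19
G1 X71.63 Y7.83
G00 X35.73 Y47.41
M3 S188
G1 X31.42 Y23.02 F2898
G00 X36.83 Y27.59
M3 S188
G1 X106.93 Y41.00 F2898
G1 X170.63 Y6.12
G1 X225.52 Y15.21
G1 X53.70 Y118.58
G00 X63.97 Y85.41
M3 S956
G1 X169.59 Y118.42 F1371
G00 X26.57 Y58.13
M3 S188
G1 X175.87 Y136.98 F2898
M5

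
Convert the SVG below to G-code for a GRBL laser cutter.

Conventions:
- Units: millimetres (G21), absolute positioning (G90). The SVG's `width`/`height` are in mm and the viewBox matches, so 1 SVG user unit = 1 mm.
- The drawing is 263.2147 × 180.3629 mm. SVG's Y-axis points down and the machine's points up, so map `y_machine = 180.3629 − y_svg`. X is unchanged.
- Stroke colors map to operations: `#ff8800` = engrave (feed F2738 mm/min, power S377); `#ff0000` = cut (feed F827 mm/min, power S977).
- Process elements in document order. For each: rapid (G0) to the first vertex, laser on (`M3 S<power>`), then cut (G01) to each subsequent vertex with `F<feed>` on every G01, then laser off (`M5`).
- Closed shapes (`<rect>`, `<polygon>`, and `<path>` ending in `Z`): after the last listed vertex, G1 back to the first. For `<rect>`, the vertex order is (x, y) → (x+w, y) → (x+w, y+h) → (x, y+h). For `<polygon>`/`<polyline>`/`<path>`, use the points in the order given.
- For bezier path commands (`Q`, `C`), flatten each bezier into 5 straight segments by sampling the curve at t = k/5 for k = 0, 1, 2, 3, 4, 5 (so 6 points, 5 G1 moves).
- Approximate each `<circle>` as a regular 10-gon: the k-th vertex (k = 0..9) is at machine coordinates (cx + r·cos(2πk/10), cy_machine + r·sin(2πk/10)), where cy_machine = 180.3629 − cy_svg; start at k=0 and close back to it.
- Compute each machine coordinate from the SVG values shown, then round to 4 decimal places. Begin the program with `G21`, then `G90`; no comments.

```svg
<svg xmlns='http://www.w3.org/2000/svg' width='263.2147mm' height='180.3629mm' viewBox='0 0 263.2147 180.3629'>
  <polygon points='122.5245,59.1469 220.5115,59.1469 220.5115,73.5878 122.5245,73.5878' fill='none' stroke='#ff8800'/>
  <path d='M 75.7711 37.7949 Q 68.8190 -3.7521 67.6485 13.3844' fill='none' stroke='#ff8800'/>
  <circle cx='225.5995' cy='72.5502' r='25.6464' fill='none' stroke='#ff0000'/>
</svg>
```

1 u = 1 mm; y_m = 180.3629 − y.

[1] `<polygon>` rectangle, #ff8800→engrave S377 F2738: (122.5245,121.2160) → (220.5115,121.2160) → (220.5115,106.7751) → (122.5245,106.7751) → (122.5245,121.2160) (closed)

[2] `<path>` quadratic bezier, #ff8800→engrave S377 F2738: (75.7711,142.5680) → (73.2215,156.8395) → (71.1345,166.4162) → (69.5100,171.2983) → (68.3480,171.4858) → (67.6485,166.9785)

[3] `<circle>` circle, #ff0000→cut S977 F827: (251.2459,107.8127) → (246.3479,122.8873) → (233.5247,132.2039) → (217.6743,132.2039) → (204.8511,122.8873) → (199.9531,107.8127) → (204.8511,92.7381) → (217.6743,83.4215) → (233.5247,83.4215) → (246.3479,92.7381) → (251.2459,107.8127) (closed)

G21
G90
G0 X122.5245 Y121.2160
M3 S377
G01 X220.5115 Y121.2160 F2738
G01 X220.5115 Y106.7751 F2738
G01 X122.5245 Y106.7751 F2738
G01 X122.5245 Y121.2160 F2738
M5
G0 X75.7711 Y142.5680
M3 S377
G01 X73.2215 Y156.8395 F2738
G01 X71.1345 Y166.4162 F2738
G01 X69.5100 Y171.2983 F2738
G01 X68.3480 Y171.4858 F2738
G01 X67.6485 Y166.9785 F2738
M5
G0 X251.2459 Y107.8127
M3 S977
G01 X246.3479 Y122.8873 F827
G01 X233.5247 Y132.2039 F827
G01 X217.6743 Y132.2039 F827
G01 X204.8511 Y122.8873 F827
G01 X199.9531 Y107.8127 F827
G01 X204.8511 Y92.7381 F827
G01 X217.6743 Y83.4215 F827
G01 X233.5247 Y83.4215 F827
G01 X246.3479 Y92.7381 F827
G01 X251.2459 Y107.8127 F827
M5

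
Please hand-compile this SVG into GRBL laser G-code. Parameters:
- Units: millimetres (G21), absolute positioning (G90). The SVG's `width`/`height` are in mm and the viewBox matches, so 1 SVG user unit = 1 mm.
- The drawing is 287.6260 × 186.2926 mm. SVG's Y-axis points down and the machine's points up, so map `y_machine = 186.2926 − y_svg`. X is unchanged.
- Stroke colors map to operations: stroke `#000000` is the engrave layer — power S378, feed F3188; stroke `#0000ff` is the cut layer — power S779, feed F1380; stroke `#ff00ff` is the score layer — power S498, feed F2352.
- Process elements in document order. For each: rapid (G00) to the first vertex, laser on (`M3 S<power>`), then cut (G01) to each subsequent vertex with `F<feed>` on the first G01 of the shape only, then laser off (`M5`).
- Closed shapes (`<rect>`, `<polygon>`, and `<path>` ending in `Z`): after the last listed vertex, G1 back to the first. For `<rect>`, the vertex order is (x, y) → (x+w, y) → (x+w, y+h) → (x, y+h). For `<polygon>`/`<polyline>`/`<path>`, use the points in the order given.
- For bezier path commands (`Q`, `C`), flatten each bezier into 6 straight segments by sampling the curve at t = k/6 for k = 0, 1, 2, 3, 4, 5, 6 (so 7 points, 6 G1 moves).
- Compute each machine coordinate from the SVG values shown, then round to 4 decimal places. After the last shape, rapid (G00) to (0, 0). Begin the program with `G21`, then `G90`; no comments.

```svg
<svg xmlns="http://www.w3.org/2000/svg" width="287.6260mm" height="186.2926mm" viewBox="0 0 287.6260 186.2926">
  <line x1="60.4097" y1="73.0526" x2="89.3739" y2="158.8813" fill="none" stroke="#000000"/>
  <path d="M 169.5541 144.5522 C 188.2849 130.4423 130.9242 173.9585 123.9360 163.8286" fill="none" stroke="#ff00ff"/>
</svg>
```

1 u = 1 mm; y_m = 186.2926 − y.

[1] `<line>` line segment, #000000→engrave S378 F3188: (60.4097,113.2400) → (89.3739,27.4113)

[2] `<path>` cubic bezier, #ff00ff→score S498 F2352: (169.5541,41.7404) → (173.1640,44.5083) → (167.6049,40.7628) → (156.3897,33.5947) → (143.0312,26.0949) → (131.0423,21.3544) → (123.9360,22.4640)

G21
G90
G00 X60.4097 Y113.2400
M3 S378
G01 X89.3739 Y27.4113 F3188
M5
G00 X169.5541 Y41.7404
M3 S498
G01 X173.1640 Y44.5083 F2352
G01 X167.6049 Y40.7628
G01 X156.3897 Y33.5947
G01 X143.0312 Y26.0949
G01 X131.0423 Y21.3544
G01 X123.9360 Y22.4640
M5
G00 X0.0000 Y0.0000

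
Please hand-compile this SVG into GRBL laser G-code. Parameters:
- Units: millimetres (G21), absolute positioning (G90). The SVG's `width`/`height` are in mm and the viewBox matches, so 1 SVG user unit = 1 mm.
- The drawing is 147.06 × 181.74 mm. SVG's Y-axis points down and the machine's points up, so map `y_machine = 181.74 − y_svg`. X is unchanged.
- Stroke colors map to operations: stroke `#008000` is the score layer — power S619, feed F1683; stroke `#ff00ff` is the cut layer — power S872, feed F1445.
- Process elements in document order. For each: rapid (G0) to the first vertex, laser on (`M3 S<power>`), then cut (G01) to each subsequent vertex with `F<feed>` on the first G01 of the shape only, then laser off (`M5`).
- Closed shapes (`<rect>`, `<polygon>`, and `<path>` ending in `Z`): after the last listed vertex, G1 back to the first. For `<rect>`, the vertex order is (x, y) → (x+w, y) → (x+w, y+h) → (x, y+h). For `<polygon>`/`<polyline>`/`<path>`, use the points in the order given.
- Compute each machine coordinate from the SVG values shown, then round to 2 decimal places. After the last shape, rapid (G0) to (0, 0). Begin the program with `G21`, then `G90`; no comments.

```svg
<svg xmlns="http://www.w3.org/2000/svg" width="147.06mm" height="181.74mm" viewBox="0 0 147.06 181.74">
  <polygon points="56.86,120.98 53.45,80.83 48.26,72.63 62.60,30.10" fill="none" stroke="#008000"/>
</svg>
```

G21
G90
G0 X56.86 Y60.76
M3 S619
G01 X53.45 Y100.91 F1683
G01 X48.26 Y109.11
G01 X62.60 Y151.64
G01 X56.86 Y60.76
M5
G0 X0.00 Y0.00

Since the viewBox matches the mm dimensions, user units are millimetres directly. The only transform is the Y-flip y_m = 181.74 − y_svg.

Shape 1 is a closed polygon drawn with `<polygon>`. Its stroke #008000 means score at S619, F1683. After flipping Y the toolpath is (56.86,60.76) → (53.45,100.91) → (48.26,109.11) → (62.60,151.64) → (56.86,60.76), returning to the start.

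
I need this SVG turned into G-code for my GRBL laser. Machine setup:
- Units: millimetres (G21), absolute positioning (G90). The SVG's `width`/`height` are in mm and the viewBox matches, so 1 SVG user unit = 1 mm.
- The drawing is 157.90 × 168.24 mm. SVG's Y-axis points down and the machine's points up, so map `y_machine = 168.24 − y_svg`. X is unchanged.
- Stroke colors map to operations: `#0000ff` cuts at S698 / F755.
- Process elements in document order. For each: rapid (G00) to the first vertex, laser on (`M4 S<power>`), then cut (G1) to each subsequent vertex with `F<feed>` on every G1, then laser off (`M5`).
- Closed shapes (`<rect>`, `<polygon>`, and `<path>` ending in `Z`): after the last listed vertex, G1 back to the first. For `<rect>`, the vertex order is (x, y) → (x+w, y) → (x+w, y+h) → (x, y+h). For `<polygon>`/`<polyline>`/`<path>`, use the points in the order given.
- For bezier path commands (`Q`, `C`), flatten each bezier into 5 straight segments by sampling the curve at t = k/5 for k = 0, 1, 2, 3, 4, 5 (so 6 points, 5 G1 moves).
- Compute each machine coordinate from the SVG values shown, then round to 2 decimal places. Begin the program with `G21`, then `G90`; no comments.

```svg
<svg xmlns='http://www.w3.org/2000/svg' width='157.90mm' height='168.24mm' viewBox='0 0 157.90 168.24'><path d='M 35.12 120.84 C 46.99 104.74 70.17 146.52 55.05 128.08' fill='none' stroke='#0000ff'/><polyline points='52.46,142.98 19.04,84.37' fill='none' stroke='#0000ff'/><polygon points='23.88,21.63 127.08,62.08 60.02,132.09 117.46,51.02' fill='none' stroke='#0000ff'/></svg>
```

viewBox `0 0 157.90 168.24` with mm width/height → 1 unit = 1 mm. Flip: y_m = 168.24 − y_svg.

**Shape 1** — `<path>` cubic bezier, stroke `#0000ff` → cut (S698, F755). Control points (SVG): P0=(35.12,120.84), P1=(46.99,104.74), P2=(70.17,146.52), P3=(55.05,128.08); sampled at t=k/5. Machine vertices: (35.12,47.40) → (43.20,51.06) → (51.62,46.50) → (57.99,39.38) → (59.92,35.38) → (55.05,40.16). Open path.

**Shape 2** — `<polyline>` line segment, stroke `#0000ff` → cut (S698, F755). Machine vertices: (52.46,25.26) → (19.04,83.87). Open path.

**Shape 3** — `<polygon>` closed polygon, stroke `#0000ff` → cut (S698, F755). Machine vertices: (23.88,146.61) → (127.08,106.16) → (60.02,36.15) → (117.46,117.22) → (23.88,146.61). Closed: final G1 returns to the first vertex.

G21
G90
G00 X35.12 Y47.40
M4 S698
G1 X43.20 Y51.06 F755
G1 X51.62 Y46.50 F755
G1 X57.99 Y39.38 F755
G1 X59.92 Y35.38 F755
G1 X55.05 Y40.16 F755
M5
G00 X52.46 Y25.26
M4 S698
G1 X19.04 Y83.87 F755
M5
G00 X23.88 Y146.61
M4 S698
G1 X127.08 Y106.16 F755
G1 X60.02 Y36.15 F755
G1 X117.46 Y117.22 F755
G1 X23.88 Y146.61 F755
M5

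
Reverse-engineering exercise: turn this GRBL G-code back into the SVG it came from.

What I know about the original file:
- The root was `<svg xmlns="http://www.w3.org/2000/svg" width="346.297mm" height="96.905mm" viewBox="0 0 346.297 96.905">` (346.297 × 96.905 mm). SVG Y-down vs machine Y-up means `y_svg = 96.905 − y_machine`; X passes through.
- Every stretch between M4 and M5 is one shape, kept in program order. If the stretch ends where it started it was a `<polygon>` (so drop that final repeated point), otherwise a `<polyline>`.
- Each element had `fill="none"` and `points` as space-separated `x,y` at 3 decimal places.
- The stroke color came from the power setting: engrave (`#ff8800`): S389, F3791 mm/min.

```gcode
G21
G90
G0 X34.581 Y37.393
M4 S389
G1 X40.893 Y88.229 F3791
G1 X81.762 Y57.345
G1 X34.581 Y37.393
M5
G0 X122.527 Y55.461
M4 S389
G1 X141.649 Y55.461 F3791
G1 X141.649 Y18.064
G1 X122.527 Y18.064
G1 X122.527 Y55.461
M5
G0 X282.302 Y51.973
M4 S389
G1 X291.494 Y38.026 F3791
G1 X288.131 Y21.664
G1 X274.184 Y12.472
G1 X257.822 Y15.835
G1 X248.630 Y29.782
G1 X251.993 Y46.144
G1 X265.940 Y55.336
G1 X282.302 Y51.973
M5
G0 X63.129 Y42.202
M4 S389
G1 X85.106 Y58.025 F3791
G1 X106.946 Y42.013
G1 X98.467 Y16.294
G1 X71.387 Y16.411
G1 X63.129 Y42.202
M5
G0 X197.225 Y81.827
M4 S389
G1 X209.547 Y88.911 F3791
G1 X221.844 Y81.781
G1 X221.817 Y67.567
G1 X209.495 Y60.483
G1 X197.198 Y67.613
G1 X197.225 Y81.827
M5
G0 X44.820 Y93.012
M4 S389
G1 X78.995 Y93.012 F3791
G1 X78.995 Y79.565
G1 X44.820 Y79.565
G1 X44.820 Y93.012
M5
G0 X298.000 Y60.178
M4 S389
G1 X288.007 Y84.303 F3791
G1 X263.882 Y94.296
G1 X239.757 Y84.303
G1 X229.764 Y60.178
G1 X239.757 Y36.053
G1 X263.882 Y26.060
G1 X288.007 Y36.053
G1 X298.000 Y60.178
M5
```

Machine Y-up, SVG Y-down with viewBox height 96.905, so y_svg = 96.905 − y_machine; X carries over. Every run uses S389, so all elements get stroke `#ff8800` (engrave).

Run 1: The run returns to its start, so emit a `<polygon>` with points (Y-flipped): 34.581,59.512 40.893,8.676 81.762,39.560.

Run 2: The run returns to its start, so emit a `<polygon>` with points (Y-flipped): 122.527,41.444 141.649,41.444 141.649,78.841 122.527,78.841.

Run 3: The run returns to its start, so emit a `<polygon>` with points (Y-flipped): 282.302,44.932 291.494,58.879 288.131,75.241 274.184,84.433 257.822,81.070 248.630,67.123 251.993,50.761 265.940,41.569.

Run 4: The run returns to its start, so emit a `<polygon>` with points (Y-flipped): 63.129,54.703 85.106,38.880 106.946,54.892 98.467,80.611 71.387,80.494.

Run 5: The run returns to its start, so emit a `<polygon>` with points (Y-flipped): 197.225,15.078 209.547,7.994 221.844,15.124 221.817,29.338 209.495,36.422 197.198,29.292.

Run 6: The run returns to its start, so emit a `<polygon>` with points (Y-flipped): 44.820,3.893 78.995,3.893 78.995,17.340 44.820,17.340.

Run 7: The run returns to its start, so emit a `<polygon>` with points (Y-flipped): 298.000,36.727 288.007,12.602 263.882,2.609 239.757,12.602 229.764,36.727 239.757,60.852 263.882,70.845 288.007,60.852.

<svg xmlns="http://www.w3.org/2000/svg" width="346.297mm" height="96.905mm" viewBox="0 0 346.297 96.905">
  <polygon points="34.581,59.512 40.893,8.676 81.762,39.560" fill="none" stroke="#ff8800"/>
  <polygon points="122.527,41.444 141.649,41.444 141.649,78.841 122.527,78.841" fill="none" stroke="#ff8800"/>
  <polygon points="282.302,44.932 291.494,58.879 288.131,75.241 274.184,84.433 257.822,81.070 248.630,67.123 251.993,50.761 265.940,41.569" fill="none" stroke="#ff8800"/>
  <polygon points="63.129,54.703 85.106,38.880 106.946,54.892 98.467,80.611 71.387,80.494" fill="none" stroke="#ff8800"/>
  <polygon points="197.225,15.078 209.547,7.994 221.844,15.124 221.817,29.338 209.495,36.422 197.198,29.292" fill="none" stroke="#ff8800"/>
  <polygon points="44.820,3.893 78.995,3.893 78.995,17.340 44.820,17.340" fill="none" stroke="#ff8800"/>
  <polygon points="298.000,36.727 288.007,12.602 263.882,2.609 239.757,12.602 229.764,36.727 239.757,60.852 263.882,70.845 288.007,60.852" fill="none" stroke="#ff8800"/>
</svg>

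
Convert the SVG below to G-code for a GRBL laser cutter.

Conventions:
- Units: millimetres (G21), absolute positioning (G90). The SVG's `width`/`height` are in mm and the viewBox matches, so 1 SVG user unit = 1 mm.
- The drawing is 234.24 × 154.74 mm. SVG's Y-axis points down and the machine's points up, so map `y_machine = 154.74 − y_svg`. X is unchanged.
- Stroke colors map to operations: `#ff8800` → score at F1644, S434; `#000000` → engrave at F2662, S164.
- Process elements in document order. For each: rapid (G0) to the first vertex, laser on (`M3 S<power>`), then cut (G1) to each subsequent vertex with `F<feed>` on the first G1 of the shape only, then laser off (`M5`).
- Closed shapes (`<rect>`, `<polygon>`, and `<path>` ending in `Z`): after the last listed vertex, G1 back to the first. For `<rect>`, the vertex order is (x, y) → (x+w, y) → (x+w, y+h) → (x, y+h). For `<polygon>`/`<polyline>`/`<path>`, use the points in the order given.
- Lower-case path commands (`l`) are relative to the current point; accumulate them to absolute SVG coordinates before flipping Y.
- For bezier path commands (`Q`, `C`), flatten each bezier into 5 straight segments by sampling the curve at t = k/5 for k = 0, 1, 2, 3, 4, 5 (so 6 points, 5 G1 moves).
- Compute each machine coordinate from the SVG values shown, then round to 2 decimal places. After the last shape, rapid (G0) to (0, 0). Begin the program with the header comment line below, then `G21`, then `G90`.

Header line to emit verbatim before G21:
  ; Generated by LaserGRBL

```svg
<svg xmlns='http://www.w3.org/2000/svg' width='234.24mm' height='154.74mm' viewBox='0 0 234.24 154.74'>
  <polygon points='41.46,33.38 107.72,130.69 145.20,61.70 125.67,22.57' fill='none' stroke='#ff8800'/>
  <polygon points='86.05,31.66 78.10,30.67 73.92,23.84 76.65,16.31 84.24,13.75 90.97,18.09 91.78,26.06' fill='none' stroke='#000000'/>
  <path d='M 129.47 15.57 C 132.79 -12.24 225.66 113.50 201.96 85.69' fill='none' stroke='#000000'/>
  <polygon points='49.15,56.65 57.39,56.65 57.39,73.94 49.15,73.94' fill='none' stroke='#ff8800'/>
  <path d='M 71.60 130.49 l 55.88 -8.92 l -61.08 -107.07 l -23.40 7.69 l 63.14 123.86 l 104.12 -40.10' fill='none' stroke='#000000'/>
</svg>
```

; Generated by LaserGRBL
G21
G90
G0 X41.46 Y121.36
M3 S434
G1 X107.72 Y24.05 F1644
G1 X145.20 Y93.04
G1 X125.67 Y132.17
G1 X41.46 Y121.36
M5
G0 X86.05 Y123.08
M3 S164
G1 X78.10 Y124.07 F2662
G1 X73.92 Y130.90
G1 X76.65 Y138.43
G1 X84.24 Y140.99
G1 X90.97 Y136.65
G1 X91.78 Y128.68
G1 X86.05 Y123.08
M5
G0 X129.47 Y139.17
M3 S164
G1 X140.56 Y139.89 F2662
G1 X163.25 Y118.49
G1 X187.64 Y89.73
G1 X203.84 Y68.33
G1 X201.96 Y69.05
M5
G0 X49.15 Y98.09
M3 S434
G1 X57.39 Y98.09 F1644
G1 X57.39 Y80.80
G1 X49.15 Y80.80
G1 X49.15 Y98.09
M5
G0 X71.60 Y24.25
M3 S164
G1 X127.48 Y33.17 F2662
G1 X66.40 Y140.24
G1 X43.00 Y132.55
G1 X106.14 Y8.69
G1 X210.26 Y48.79
M5
G0 X0.00 Y0.00

Since the viewBox matches the mm dimensions, user units are millimetres directly. The only transform is the Y-flip y_m = 154.74 − y_svg.

Shape 1 is a closed polygon drawn with `<polygon>`. Its stroke #ff8800 means score at S434, F1644. After flipping Y the toolpath is (41.46,121.36) → (107.72,24.05) → (145.20,93.04) → (125.67,132.17) → (41.46,121.36), returning to the start.

Shape 2 is a regular polygon drawn with `<polygon>`. Its stroke #000000 means engrave at S164, F2662. After flipping Y the toolpath is (86.05,123.08) → (78.10,124.07) → (73.92,130.90) → (76.65,138.43) → (84.24,140.99) → (90.97,136.65) → (91.78,128.68) → (86.05,123.08), returning to the start.

Shape 3 is a cubic bezier drawn with `<path>`. Its stroke #000000 means engrave at S164, F2662. After flipping Y the toolpath is (129.47,139.17) → (140.56,139.89) → (163.25,118.49) → (187.64,89.73) → (203.84,68.33) → (201.96,69.05).

Shape 4 is a rectangle drawn with `<polygon>`. Its stroke #ff8800 means score at S434, F1644. After flipping Y the toolpath is (49.15,98.09) → (57.39,98.09) → (57.39,80.80) → (49.15,80.80) → (49.15,98.09), returning to the start.

Shape 5 is a open polyline drawn with `<path>`. Its stroke #000000 means engrave at S164, F2662. After flipping Y the toolpath is (71.60,24.25) → (127.48,33.17) → (66.40,140.24) → (43.00,132.55) → (106.14,8.69) → (210.26,48.79).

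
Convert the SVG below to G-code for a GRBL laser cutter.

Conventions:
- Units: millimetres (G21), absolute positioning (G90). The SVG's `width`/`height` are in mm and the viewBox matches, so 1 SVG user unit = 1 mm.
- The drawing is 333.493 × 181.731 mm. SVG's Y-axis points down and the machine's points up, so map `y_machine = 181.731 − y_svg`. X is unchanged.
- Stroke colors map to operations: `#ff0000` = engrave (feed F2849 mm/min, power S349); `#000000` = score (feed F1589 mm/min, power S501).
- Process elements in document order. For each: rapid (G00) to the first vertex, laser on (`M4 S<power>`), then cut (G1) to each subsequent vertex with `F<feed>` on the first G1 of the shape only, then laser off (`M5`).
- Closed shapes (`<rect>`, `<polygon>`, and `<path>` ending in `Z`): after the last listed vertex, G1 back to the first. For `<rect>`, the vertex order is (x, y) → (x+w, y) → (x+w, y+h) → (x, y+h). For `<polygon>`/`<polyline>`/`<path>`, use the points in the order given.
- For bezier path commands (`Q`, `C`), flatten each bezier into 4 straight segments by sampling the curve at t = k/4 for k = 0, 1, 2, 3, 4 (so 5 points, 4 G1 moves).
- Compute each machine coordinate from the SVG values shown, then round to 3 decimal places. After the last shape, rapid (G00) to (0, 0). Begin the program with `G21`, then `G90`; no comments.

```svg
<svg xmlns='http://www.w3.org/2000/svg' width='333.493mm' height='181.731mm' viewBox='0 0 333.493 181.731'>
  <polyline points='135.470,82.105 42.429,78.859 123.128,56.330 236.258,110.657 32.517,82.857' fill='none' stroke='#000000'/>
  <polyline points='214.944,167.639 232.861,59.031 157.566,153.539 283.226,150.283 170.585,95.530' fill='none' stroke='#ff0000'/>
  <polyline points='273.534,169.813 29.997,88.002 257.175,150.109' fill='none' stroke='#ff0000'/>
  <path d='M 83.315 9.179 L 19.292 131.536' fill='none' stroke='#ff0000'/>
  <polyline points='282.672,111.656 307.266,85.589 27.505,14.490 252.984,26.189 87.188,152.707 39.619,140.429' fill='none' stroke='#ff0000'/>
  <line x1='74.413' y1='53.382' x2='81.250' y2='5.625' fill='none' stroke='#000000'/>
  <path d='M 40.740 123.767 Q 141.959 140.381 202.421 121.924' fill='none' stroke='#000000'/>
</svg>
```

viewBox `0 0 333.493 181.731` with mm width/height → 1 unit = 1 mm. Flip: y_m = 181.731 − y_svg.

**Shape 1** — `<polyline>` open polyline, stroke `#000000` → score (S501, F1589). Machine vertices: (135.470,99.626) → (42.429,102.872) → (123.128,125.401) → (236.258,71.074) → (32.517,98.874). Open path.

**Shape 2** — `<polyline>` open polyline, stroke `#ff0000` → engrave (S349, F2849). Machine vertices: (214.944,14.092) → (232.861,122.700) → (157.566,28.192) → (283.226,31.448) → (170.585,86.201). Open path.

**Shape 3** — `<polyline>` open polyline, stroke `#ff0000` → engrave (S349, F2849). Machine vertices: (273.534,11.918) → (29.997,93.729) → (257.175,31.622). Open path.

**Shape 4** — `<path>` line segment, stroke `#ff0000` → engrave (S349, F2849). Machine vertices: (83.315,172.552) → (19.292,50.195). Open path.

**Shape 5** — `<polyline>` open polyline, stroke `#ff0000` → engrave (S349, F2849). Machine vertices: (282.672,70.075) → (307.266,96.142) → (27.505,167.241) → (252.984,155.542) → (87.188,29.024) → (39.619,41.302). Open path.

**Shape 6** — `<line>` line segment, stroke `#000000` → score (S501, F1589). Machine vertices: (74.413,128.349) → (81.250,176.106). Open path.

**Shape 7** — `<path>` quadratic bezier, stroke `#000000` → score (S501, F1589). Control points (SVG): P0=(40.740,123.767), P1=(141.959,140.381), P2=(202.421,121.924); sampled at t=k/4. Machine vertices: (40.740,57.964) → (88.802,51.849) → (131.770,50.118) → (169.643,52.770) → (202.421,59.807). Open path.

G21
G90
G00 X135.470 Y99.626
M4 S501
G1 X42.429 Y102.872 F1589
G1 X123.128 Y125.401
G1 X236.258 Y71.074
G1 X32.517 Y98.874
M5
G00 X214.944 Y14.092
M4 S349
G1 X232.861 Y122.700 F2849
G1 X157.566 Y28.192
G1 X283.226 Y31.448
G1 X170.585 Y86.201
M5
G00 X273.534 Y11.918
M4 S349
G1 X29.997 Y93.729 F2849
G1 X257.175 Y31.622
M5
G00 X83.315 Y172.552
M4 S349
G1 X19.292 Y50.195 F2849
M5
G00 X282.672 Y70.075
M4 S349
G1 X307.266 Y96.142 F2849
G1 X27.505 Y167.241
G1 X252.984 Y155.542
G1 X87.188 Y29.024
G1 X39.619 Y41.302
M5
G00 X74.413 Y128.349
M4 S501
G1 X81.250 Y176.106 F1589
M5
G00 X40.740 Y57.964
M4 S501
G1 X88.802 Y51.849 F1589
G1 X131.770 Y50.118
G1 X169.643 Y52.770
G1 X202.421 Y59.807
M5
G00 X0.000 Y0.000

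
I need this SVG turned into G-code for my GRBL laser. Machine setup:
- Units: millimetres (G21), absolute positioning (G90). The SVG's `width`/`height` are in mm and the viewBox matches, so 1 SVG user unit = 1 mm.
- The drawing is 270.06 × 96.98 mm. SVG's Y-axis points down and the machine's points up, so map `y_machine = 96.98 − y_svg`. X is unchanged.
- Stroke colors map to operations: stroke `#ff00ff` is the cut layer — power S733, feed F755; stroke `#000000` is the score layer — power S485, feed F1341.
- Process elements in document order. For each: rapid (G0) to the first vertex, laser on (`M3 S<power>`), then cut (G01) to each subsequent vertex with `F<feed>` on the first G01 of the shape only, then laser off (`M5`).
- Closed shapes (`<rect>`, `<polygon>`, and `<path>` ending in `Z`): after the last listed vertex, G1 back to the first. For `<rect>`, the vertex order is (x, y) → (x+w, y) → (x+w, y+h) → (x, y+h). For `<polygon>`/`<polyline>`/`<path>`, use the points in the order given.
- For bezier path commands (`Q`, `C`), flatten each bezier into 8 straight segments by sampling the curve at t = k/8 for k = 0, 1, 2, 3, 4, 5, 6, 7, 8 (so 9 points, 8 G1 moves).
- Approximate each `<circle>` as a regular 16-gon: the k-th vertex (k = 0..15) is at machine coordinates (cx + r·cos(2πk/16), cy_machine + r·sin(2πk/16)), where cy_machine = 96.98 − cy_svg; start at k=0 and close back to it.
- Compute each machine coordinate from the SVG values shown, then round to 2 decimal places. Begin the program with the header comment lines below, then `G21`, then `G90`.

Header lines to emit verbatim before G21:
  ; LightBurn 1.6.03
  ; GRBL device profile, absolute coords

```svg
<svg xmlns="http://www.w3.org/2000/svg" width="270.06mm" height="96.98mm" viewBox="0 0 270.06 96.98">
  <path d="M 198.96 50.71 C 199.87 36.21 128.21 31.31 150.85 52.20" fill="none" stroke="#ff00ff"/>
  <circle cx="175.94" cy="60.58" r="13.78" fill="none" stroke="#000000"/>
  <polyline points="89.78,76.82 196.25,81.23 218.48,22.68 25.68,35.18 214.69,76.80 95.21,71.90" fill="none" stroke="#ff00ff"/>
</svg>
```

; LightBurn 1.6.03
; GRBL device profile, absolute coords
G21
G90
G0 X198.96 Y46.27
M3 S733
G01 X196.23 Y51.23 F755
G01 X188.64 Y55.09
G01 X178.17 Y57.68
G01 X166.76 Y58.80
G01 X156.36 Y58.25
G01 X148.94 Y55.86
G01 X146.45 Y51.44
G01 X150.85 Y44.78
M5
G0 X189.72 Y36.40
M3 S485
G01 X188.67 Y41.67 F1341
G01 X185.68 Y46.14
G01 X181.21 Y49.13
G01 X175.94 Y50.18
G01 X170.67 Y49.13
G01 X166.20 Y46.14
G01 X163.21 Y41.67
G01 X162.16 Y36.40
G01 X163.21 Y31.13
G01 X166.20 Y26.66
G01 X170.67 Y23.67
G01 X175.94 Y22.62
G01 X181.21 Y23.67
G01 X185.68 Y26.66
G01 X188.67 Y31.13
G01 X189.72 Y36.40
M5
G0 X89.78 Y20.16
M3 S733
G01 X196.25 Y15.75 F755
G01 X218.48 Y74.30
G01 X25.68 Y61.80
G01 X214.69 Y20.18
G01 X95.21 Y25.08
M5

Since the viewBox matches the mm dimensions, user units are millimetres directly. The only transform is the Y-flip y_m = 96.98 − y_svg.

Shape 1 is a cubic bezier drawn with `<path>`. Its stroke #ff00ff means cut at S733, F755. After flipping Y the toolpath is (198.96,46.27) → (196.23,51.23) → (188.64,55.09) → (178.17,57.68) → (166.76,58.80) → (156.36,58.25) → (148.94,55.86) → (146.45,51.44) → (150.85,44.78).

Shape 2 is a circle drawn with `<circle>`. Its stroke #000000 means score at S485, F1341. After flipping Y the toolpath is (189.72,36.40) → (188.67,41.67) → (185.68,46.14) → (181.21,49.13) → (175.94,50.18) → (170.67,49.13) → (166.20,46.14) → (163.21,41.67) → (162.16,36.40) → (163.21,31.13) → (166.20,26.66) → (170.67,23.67) → (175.94,22.62) → (181.21,23.67) → (185.68,26.66) → (188.67,31.13) → (189.72,36.40), returning to the start.

Shape 3 is a open polyline drawn with `<polyline>`. Its stroke #ff00ff means cut at S733, F755. After flipping Y the toolpath is (89.78,20.16) → (196.25,15.75) → (218.48,74.30) → (25.68,61.80) → (214.69,20.18) → (95.21,25.08).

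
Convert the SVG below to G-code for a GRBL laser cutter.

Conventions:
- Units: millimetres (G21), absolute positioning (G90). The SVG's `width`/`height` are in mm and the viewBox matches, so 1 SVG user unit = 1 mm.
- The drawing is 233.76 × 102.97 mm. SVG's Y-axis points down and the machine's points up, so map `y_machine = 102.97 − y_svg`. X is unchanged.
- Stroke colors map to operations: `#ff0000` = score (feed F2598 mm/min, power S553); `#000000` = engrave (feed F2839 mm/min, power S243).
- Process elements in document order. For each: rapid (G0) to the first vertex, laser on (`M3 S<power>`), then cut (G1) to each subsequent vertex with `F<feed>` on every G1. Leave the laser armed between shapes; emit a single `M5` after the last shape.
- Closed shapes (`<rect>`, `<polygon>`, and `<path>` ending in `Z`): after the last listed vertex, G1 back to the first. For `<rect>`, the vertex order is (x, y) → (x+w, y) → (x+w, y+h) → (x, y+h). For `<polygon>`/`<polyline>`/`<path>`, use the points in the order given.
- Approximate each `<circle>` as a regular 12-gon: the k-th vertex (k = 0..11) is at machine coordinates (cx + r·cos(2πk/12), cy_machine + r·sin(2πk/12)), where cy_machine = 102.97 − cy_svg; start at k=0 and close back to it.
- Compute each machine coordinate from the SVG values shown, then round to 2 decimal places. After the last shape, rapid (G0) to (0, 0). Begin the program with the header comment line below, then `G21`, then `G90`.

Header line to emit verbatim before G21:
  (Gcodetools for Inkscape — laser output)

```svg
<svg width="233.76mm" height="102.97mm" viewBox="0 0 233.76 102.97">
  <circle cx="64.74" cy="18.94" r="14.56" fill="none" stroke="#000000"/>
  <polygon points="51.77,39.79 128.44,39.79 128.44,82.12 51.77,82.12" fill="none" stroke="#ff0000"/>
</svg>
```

Since the viewBox matches the mm dimensions, user units are millimetres directly. The only transform is the Y-flip y_m = 102.97 − y_svg.

Shape 1 is a circle drawn with `<circle>`. Its stroke #000000 means engrave at S243, F2839. After flipping Y the toolpath is (79.30,84.03) → (77.35,91.31) → (72.02,96.64) → (64.74,98.59) → (57.46,96.64) → (52.13,91.31) → (50.18,84.03) → (52.13,76.75) → (57.46,71.42) → (64.74,69.47) → (72.02,71.42) → (77.35,76.75) → (79.30,84.03), returning to the start.

Shape 2 is a rectangle drawn with `<polygon>`. Its stroke #ff0000 means score at S553, F2598. After flipping Y the toolpath is (51.77,63.18) → (128.44,63.18) → (128.44,20.85) → (51.77,20.85) → (51.77,63.18), returning to the start.

(Gcodetools for Inkscape — laser output)
G21
G90
G0 X79.30 Y84.03
M3 S243
G1 X77.35 Y91.31 F2839
G1 X72.02 Y96.64 F2839
G1 X64.74 Y98.59 F2839
G1 X57.46 Y96.64 F2839
G1 X52.13 Y91.31 F2839
G1 X50.18 Y84.03 F2839
G1 X52.13 Y76.75 F2839
G1 X57.46 Y71.42 F2839
G1 X64.74 Y69.47 F2839
G1 X72.02 Y71.42 F2839
G1 X77.35 Y76.75 F2839
G1 X79.30 Y84.03 F2839
G0 X51.77 Y63.18
M3 S553
G1 X128.44 Y63.18 F2598
G1 X128.44 Y20.85 F2598
G1 X51.77 Y20.85 F2598
G1 X51.77 Y63.18 F2598
M5
G0 X0.00 Y0.00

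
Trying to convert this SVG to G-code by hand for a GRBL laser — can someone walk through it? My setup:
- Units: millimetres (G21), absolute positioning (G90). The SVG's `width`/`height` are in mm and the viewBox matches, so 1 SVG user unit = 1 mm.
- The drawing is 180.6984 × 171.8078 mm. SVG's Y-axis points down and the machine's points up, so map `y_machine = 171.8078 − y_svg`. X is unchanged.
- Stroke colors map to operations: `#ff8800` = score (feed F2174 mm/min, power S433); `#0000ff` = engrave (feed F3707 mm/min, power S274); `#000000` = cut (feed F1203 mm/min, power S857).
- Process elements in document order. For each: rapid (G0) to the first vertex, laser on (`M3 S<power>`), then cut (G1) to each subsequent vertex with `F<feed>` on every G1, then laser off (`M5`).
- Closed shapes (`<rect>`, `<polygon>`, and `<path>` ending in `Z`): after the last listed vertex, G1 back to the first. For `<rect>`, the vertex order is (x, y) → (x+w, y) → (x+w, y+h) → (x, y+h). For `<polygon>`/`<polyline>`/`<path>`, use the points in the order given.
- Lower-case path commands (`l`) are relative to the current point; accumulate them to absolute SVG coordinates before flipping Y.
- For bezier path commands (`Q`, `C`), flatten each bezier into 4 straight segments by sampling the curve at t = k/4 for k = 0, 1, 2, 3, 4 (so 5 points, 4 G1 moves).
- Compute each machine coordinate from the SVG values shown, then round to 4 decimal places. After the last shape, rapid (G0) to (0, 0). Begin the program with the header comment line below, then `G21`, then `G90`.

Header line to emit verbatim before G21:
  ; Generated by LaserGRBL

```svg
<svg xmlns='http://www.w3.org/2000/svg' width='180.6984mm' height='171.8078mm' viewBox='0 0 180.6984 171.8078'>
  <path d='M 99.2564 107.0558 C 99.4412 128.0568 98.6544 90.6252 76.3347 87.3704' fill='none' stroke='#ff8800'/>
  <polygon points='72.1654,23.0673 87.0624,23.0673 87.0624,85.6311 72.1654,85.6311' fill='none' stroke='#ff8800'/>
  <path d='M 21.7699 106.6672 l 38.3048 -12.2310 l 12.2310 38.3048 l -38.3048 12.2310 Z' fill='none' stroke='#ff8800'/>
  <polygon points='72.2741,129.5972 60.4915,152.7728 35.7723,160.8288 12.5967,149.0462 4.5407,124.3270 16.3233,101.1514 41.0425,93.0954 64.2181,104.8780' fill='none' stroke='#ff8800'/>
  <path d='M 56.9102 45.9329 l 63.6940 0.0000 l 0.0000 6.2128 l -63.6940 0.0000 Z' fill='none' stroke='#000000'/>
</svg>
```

Since the viewBox matches the mm dimensions, user units are millimetres directly. The only transform is the Y-flip y_m = 171.8078 − y_svg.

Shape 1 is a cubic bezier drawn with `<path>`. Its stroke #ff8800 means score at S433, F2174. After flipping Y the toolpath is (99.2564,64.7520) → (98.8916,58.5103) → (96.2347,65.4988) → (89.3583,77.0352) → (76.3347,84.4374).

Shape 2 is a rectangle drawn with `<polygon>`. Its stroke #ff8800 means score at S433, F2174. After flipping Y the toolpath is (72.1654,148.7405) → (87.0624,148.7405) → (87.0624,86.1767) → (72.1654,86.1767) → (72.1654,148.7405), returning to the start.

Shape 3 is a regular polygon drawn with `<path>`. Its stroke #ff8800 means score at S433, F2174. After flipping Y the toolpath is (21.7699,65.1406) → (60.0747,77.3716) → (72.3057,39.0668) → (34.0009,26.8358) → (21.7699,65.1406), returning to the start.

Shape 4 is a regular polygon drawn with `<polygon>`. Its stroke #ff8800 means score at S433, F2174. After flipping Y the toolpath is (72.2741,42.2106) → (60.4915,19.0350) → (35.7723,10.9790) → (12.5967,22.7616) → (4.5407,47.4808) → (16.3233,70.6564) → (41.0425,78.7124) → (64.2181,66.9298) → (72.2741,42.2106), returning to the start.

Shape 5 is a rectangle drawn with `<path>`. Its stroke #000000 means cut at S857, F1203. After flipping Y the toolpath is (56.9102,125.8749) → (120.6042,125.8749) → (120.6042,119.6621) → (56.9102,119.6621) → (56.9102,125.8749), returning to the start.

; Generated by LaserGRBL
G21
G90
G0 X99.2564 Y64.7520
M3 S433
G1 X98.8916 Y58.5103 F2174
G1 X96.2347 Y65.4988 F2174
G1 X89.3583 Y77.0352 F2174
G1 X76.3347 Y84.4374 F2174
M5
G0 X72.1654 Y148.7405
M3 S433
G1 X87.0624 Y148.7405 F2174
G1 X87.0624 Y86.1767 F2174
G1 X72.1654 Y86.1767 F2174
G1 X72.1654 Y148.7405 F2174
M5
G0 X21.7699 Y65.1406
M3 S433
G1 X60.0747 Y77.3716 F2174
G1 X72.3057 Y39.0668 F2174
G1 X34.0009 Y26.8358 F2174
G1 X21.7699 Y65.1406 F2174
M5
G0 X72.2741 Y42.2106
M3 S433
G1 X60.4915 Y19.0350 F2174
G1 X35.7723 Y10.9790 F2174
G1 X12.5967 Y22.7616 F2174
G1 X4.5407 Y47.4808 F2174
G1 X16.3233 Y70.6564 F2174
G1 X41.0425 Y78.7124 F2174
G1 X64.2181 Y66.9298 F2174
G1 X72.2741 Y42.2106 F2174
M5
G0 X56.9102 Y125.8749
M3 S857
G1 X120.6042 Y125.8749 F1203
G1 X120.6042 Y119.6621 F1203
G1 X56.9102 Y119.6621 F1203
G1 X56.9102 Y125.8749 F1203
M5
G0 X0.0000 Y0.0000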